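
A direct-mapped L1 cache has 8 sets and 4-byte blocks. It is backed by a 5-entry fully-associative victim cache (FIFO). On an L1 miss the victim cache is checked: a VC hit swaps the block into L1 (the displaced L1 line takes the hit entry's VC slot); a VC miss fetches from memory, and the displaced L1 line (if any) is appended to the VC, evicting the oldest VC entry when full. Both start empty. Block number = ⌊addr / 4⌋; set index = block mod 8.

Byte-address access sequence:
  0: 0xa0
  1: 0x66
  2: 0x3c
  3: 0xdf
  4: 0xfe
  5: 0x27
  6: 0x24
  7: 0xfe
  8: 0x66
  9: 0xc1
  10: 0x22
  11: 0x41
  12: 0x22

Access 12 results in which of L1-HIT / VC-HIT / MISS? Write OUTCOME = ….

#0 0xa0→b40/s0 MISS; vc=[]
#1 0x66→b25/s1 MISS; vc=[]
#2 0x3c→b15/s7 MISS; vc=[]
#3 0xdf→b55/s7 MISS; vc=[15]
#4 0xfe→b63/s7 MISS; vc=[15,55]
#5 0x27→b9/s1 MISS; vc=[15,55,25]
#6 0x24→b9/s1 L1-HIT; vc=[15,55,25]
#7 0xfe→b63/s7 L1-HIT; vc=[15,55,25]
#8 0x66→b25/s1 VC-HIT; vc=[15,55,9]
#9 0xc1→b48/s0 MISS; vc=[15,55,9,40]
#10 0x22→b8/s0 MISS; vc=[15,55,9,40,48]
#11 0x41→b16/s0 MISS; vc=[55,9,40,48,8]
#12 0x22→b8/s0 VC-HIT; vc=[55,9,40,48,16]

OUTCOME = VC-HIT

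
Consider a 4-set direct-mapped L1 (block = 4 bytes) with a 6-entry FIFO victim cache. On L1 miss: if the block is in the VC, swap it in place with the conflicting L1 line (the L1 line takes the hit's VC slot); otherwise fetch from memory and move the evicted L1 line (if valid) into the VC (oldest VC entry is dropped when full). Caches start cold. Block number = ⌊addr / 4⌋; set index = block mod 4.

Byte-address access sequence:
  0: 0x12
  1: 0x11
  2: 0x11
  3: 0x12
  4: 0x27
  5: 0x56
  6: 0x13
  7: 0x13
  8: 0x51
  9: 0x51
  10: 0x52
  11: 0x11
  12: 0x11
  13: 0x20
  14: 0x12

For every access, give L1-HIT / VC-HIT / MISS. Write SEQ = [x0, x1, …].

SEQ = [MISS, L1-HIT, L1-HIT, L1-HIT, MISS, MISS, L1-HIT, L1-HIT, MISS, L1-HIT, L1-HIT, VC-HIT, L1-HIT, MISS, VC-HIT]

#0 0x12→b4/s0 MISS; vc=[]
#1 0x11→b4/s0 L1-HIT; vc=[]
#2 0x11→b4/s0 L1-HIT; vc=[]
#3 0x12→b4/s0 L1-HIT; vc=[]
#4 0x27→b9/s1 MISS; vc=[]
#5 0x56→b21/s1 MISS; vc=[9]
#6 0x13→b4/s0 L1-HIT; vc=[9]
#7 0x13→b4/s0 L1-HIT; vc=[9]
#8 0x51→b20/s0 MISS; vc=[9,4]
#9 0x51→b20/s0 L1-HIT; vc=[9,4]
#10 0x52→b20/s0 L1-HIT; vc=[9,4]
#11 0x11→b4/s0 VC-HIT; vc=[9,20]
#12 0x11→b4/s0 L1-HIT; vc=[9,20]
#13 0x20→b8/s0 MISS; vc=[9,20,4]
#14 0x12→b4/s0 VC-HIT; vc=[9,20,8]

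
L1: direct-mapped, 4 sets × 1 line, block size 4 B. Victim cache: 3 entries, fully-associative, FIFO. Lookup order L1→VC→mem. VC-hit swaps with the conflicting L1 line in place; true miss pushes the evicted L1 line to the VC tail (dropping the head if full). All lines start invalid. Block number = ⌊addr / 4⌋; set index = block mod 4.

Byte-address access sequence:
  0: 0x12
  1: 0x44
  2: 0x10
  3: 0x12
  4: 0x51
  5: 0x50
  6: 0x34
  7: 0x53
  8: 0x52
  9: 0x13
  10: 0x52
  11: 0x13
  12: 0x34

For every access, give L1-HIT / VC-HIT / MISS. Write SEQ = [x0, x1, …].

SEQ = [MISS, MISS, L1-HIT, L1-HIT, MISS, L1-HIT, MISS, L1-HIT, L1-HIT, VC-HIT, VC-HIT, VC-HIT, L1-HIT]

#0 0x12→b4/s0 MISS; vc=[]
#1 0x44→b17/s1 MISS; vc=[]
#2 0x10→b4/s0 L1-HIT; vc=[]
#3 0x12→b4/s0 L1-HIT; vc=[]
#4 0x51→b20/s0 MISS; vc=[4]
#5 0x50→b20/s0 L1-HIT; vc=[4]
#6 0x34→b13/s1 MISS; vc=[4,17]
#7 0x53→b20/s0 L1-HIT; vc=[4,17]
#8 0x52→b20/s0 L1-HIT; vc=[4,17]
#9 0x13→b4/s0 VC-HIT; vc=[20,17]
#10 0x52→b20/s0 VC-HIT; vc=[4,17]
#11 0x13→b4/s0 VC-HIT; vc=[20,17]
#12 0x34→b13/s1 L1-HIT; vc=[20,17]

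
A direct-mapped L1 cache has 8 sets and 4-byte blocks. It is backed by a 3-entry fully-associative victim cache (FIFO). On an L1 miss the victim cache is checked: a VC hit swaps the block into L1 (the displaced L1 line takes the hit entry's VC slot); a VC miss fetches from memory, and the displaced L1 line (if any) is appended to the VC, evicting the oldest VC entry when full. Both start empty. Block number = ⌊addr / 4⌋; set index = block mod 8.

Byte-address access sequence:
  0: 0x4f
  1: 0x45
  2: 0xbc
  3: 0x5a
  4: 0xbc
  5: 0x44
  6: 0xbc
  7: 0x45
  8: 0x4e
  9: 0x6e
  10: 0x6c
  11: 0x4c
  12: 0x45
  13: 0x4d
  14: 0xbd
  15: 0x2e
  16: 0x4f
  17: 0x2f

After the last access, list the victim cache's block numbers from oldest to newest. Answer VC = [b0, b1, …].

  [0] addr=0x4f blk=19 s=3: MISS | VC []
  [1] addr=0x45 blk=17 s=1: MISS | VC []
  [2] addr=0xbc blk=47 s=7: MISS | VC []
  [3] addr=0x5a blk=22 s=6: MISS | VC []
  [4] addr=0xbc blk=47 s=7: L1-HIT | VC []
  [5] addr=0x44 blk=17 s=1: L1-HIT | VC []
  [6] addr=0xbc blk=47 s=7: L1-HIT | VC []
  [7] addr=0x45 blk=17 s=1: L1-HIT | VC []
  [8] addr=0x4e blk=19 s=3: L1-HIT | VC []
  [9] addr=0x6e blk=27 s=3: MISS | VC [19]
  [10] addr=0x6c blk=27 s=3: L1-HIT | VC [19]
  [11] addr=0x4c blk=19 s=3: VC-HIT | VC [27]
  [12] addr=0x45 blk=17 s=1: L1-HIT | VC [27]
  [13] addr=0x4d blk=19 s=3: L1-HIT | VC [27]
  [14] addr=0xbd blk=47 s=7: L1-HIT | VC [27]
  [15] addr=0x2e blk=11 s=3: MISS | VC [27, 19]
  [16] addr=0x4f blk=19 s=3: VC-HIT | VC [27, 11]
  [17] addr=0x2f blk=11 s=3: VC-HIT | VC [27, 19]

VC = [27, 19]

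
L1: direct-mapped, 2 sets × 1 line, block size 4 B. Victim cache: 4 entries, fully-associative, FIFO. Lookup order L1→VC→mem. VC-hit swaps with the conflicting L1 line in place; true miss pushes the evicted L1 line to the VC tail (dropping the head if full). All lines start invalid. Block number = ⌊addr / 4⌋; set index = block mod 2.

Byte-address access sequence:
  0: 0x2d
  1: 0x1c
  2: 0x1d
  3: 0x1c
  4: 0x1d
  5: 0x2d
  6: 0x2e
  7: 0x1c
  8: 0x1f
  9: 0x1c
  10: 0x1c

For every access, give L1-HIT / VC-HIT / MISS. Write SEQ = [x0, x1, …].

  [0] addr=0x2d blk=11 s=1: MISS | VC []
  [1] addr=0x1c blk=7 s=1: MISS | VC [11]
  [2] addr=0x1d blk=7 s=1: L1-HIT | VC [11]
  [3] addr=0x1c blk=7 s=1: L1-HIT | VC [11]
  [4] addr=0x1d blk=7 s=1: L1-HIT | VC [11]
  [5] addr=0x2d blk=11 s=1: VC-HIT | VC [7]
  [6] addr=0x2e blk=11 s=1: L1-HIT | VC [7]
  [7] addr=0x1c blk=7 s=1: VC-HIT | VC [11]
  [8] addr=0x1f blk=7 s=1: L1-HIT | VC [11]
  [9] addr=0x1c blk=7 s=1: L1-HIT | VC [11]
  [10] addr=0x1c blk=7 s=1: L1-HIT | VC [11]

SEQ = [MISS, MISS, L1-HIT, L1-HIT, L1-HIT, VC-HIT, L1-HIT, VC-HIT, L1-HIT, L1-HIT, L1-HIT]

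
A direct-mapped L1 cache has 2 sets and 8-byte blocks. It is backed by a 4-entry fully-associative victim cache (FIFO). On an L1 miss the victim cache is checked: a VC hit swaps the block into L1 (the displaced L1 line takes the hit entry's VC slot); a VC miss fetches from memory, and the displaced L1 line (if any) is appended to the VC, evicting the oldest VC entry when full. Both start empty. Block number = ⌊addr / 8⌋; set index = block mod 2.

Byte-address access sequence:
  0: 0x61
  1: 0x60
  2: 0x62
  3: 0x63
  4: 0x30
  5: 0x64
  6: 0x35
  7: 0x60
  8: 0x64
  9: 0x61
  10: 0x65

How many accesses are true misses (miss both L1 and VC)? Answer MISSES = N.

MISSES = 2

  [0] addr=0x61 blk=12 s=0: MISS | VC []
  [1] addr=0x60 blk=12 s=0: L1-HIT | VC []
  [2] addr=0x62 blk=12 s=0: L1-HIT | VC []
  [3] addr=0x63 blk=12 s=0: L1-HIT | VC []
  [4] addr=0x30 blk=6 s=0: MISS | VC [12]
  [5] addr=0x64 blk=12 s=0: VC-HIT | VC [6]
  [6] addr=0x35 blk=6 s=0: VC-HIT | VC [12]
  [7] addr=0x60 blk=12 s=0: VC-HIT | VC [6]
  [8] addr=0x64 blk=12 s=0: L1-HIT | VC [6]
  [9] addr=0x61 blk=12 s=0: L1-HIT | VC [6]
  [10] addr=0x65 blk=12 s=0: L1-HIT | VC [6]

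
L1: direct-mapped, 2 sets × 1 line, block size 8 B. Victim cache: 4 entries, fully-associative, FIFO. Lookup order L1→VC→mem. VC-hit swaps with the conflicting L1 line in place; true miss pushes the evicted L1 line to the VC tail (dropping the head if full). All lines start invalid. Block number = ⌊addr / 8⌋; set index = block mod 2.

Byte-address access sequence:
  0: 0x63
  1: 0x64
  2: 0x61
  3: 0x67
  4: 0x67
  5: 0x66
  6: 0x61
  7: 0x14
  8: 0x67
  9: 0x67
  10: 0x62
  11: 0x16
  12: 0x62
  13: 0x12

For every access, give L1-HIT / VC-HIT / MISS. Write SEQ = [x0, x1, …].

#0 0x63→b12/s0 MISS; vc=[]
#1 0x64→b12/s0 L1-HIT; vc=[]
#2 0x61→b12/s0 L1-HIT; vc=[]
#3 0x67→b12/s0 L1-HIT; vc=[]
#4 0x67→b12/s0 L1-HIT; vc=[]
#5 0x66→b12/s0 L1-HIT; vc=[]
#6 0x61→b12/s0 L1-HIT; vc=[]
#7 0x14→b2/s0 MISS; vc=[12]
#8 0x67→b12/s0 VC-HIT; vc=[2]
#9 0x67→b12/s0 L1-HIT; vc=[2]
#10 0x62→b12/s0 L1-HIT; vc=[2]
#11 0x16→b2/s0 VC-HIT; vc=[12]
#12 0x62→b12/s0 VC-HIT; vc=[2]
#13 0x12→b2/s0 VC-HIT; vc=[12]

SEQ = [MISS, L1-HIT, L1-HIT, L1-HIT, L1-HIT, L1-HIT, L1-HIT, MISS, VC-HIT, L1-HIT, L1-HIT, VC-HIT, VC-HIT, VC-HIT]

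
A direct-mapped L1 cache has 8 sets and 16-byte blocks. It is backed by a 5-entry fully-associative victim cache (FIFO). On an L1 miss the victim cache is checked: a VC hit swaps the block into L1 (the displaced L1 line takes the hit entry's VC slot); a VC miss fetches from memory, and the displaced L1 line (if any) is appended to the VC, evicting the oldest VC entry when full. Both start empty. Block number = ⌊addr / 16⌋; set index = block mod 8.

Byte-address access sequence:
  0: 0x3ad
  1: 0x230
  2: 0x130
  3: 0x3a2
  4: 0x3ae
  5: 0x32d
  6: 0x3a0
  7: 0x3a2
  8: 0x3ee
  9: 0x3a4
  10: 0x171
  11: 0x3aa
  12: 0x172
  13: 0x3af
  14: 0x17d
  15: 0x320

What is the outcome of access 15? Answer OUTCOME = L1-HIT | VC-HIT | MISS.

0: 0x3ad (blk 58, set 2) → MISS  vc=[]
1: 0x230 (blk 35, set 3) → MISS  vc=[]
2: 0x130 (blk 19, set 3) → MISS  vc=[35]
3: 0x3a2 (blk 58, set 2) → L1-HIT  vc=[35]
4: 0x3ae (blk 58, set 2) → L1-HIT  vc=[35]
5: 0x32d (blk 50, set 2) → MISS  vc=[35, 58]
6: 0x3a0 (blk 58, set 2) → VC-HIT  vc=[35, 50]
7: 0x3a2 (blk 58, set 2) → L1-HIT  vc=[35, 50]
8: 0x3ee (blk 62, set 6) → MISS  vc=[35, 50]
9: 0x3a4 (blk 58, set 2) → L1-HIT  vc=[35, 50]
10: 0x171 (blk 23, set 7) → MISS  vc=[35, 50]
11: 0x3aa (blk 58, set 2) → L1-HIT  vc=[35, 50]
12: 0x172 (blk 23, set 7) → L1-HIT  vc=[35, 50]
13: 0x3af (blk 58, set 2) → L1-HIT  vc=[35, 50]
14: 0x17d (blk 23, set 7) → L1-HIT  vc=[35, 50]
15: 0x320 (blk 50, set 2) → VC-HIT  vc=[35, 58]

OUTCOME = VC-HIT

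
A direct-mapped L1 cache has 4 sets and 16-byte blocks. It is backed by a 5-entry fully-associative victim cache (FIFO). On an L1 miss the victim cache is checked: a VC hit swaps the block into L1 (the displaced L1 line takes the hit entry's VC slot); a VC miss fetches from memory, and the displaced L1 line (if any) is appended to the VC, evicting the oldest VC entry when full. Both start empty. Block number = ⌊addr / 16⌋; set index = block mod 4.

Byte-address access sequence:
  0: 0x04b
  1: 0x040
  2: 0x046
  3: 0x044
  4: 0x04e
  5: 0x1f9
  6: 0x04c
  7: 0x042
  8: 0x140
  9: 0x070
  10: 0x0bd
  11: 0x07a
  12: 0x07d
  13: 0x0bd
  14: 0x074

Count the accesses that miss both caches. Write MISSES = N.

MISSES = 5

0: 0x4b (blk 4, set 0) → MISS  vc=[]
1: 0x40 (blk 4, set 0) → L1-HIT  vc=[]
2: 0x46 (blk 4, set 0) → L1-HIT  vc=[]
3: 0x44 (blk 4, set 0) → L1-HIT  vc=[]
4: 0x4e (blk 4, set 0) → L1-HIT  vc=[]
5: 0x1f9 (blk 31, set 3) → MISS  vc=[]
6: 0x4c (blk 4, set 0) → L1-HIT  vc=[]
7: 0x42 (blk 4, set 0) → L1-HIT  vc=[]
8: 0x140 (blk 20, set 0) → MISS  vc=[4]
9: 0x70 (blk 7, set 3) → MISS  vc=[4, 31]
10: 0xbd (blk 11, set 3) → MISS  vc=[4, 31, 7]
11: 0x7a (blk 7, set 3) → VC-HIT  vc=[4, 31, 11]
12: 0x7d (blk 7, set 3) → L1-HIT  vc=[4, 31, 11]
13: 0xbd (blk 11, set 3) → VC-HIT  vc=[4, 31, 7]
14: 0x74 (blk 7, set 3) → VC-HIT  vc=[4, 31, 11]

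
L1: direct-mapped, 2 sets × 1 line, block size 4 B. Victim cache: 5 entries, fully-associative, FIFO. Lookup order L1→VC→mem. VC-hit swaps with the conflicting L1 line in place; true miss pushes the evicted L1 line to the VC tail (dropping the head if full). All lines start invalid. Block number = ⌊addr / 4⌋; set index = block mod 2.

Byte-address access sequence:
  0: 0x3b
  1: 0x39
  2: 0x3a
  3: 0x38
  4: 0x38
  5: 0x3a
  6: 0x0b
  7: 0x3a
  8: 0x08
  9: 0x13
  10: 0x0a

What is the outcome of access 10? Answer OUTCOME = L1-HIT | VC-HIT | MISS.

  [0] addr=0x3b blk=14 s=0: MISS | VC []
  [1] addr=0x39 blk=14 s=0: L1-HIT | VC []
  [2] addr=0x3a blk=14 s=0: L1-HIT | VC []
  [3] addr=0x38 blk=14 s=0: L1-HIT | VC []
  [4] addr=0x38 blk=14 s=0: L1-HIT | VC []
  [5] addr=0x3a blk=14 s=0: L1-HIT | VC []
  [6] addr=0xb blk=2 s=0: MISS | VC [14]
  [7] addr=0x3a blk=14 s=0: VC-HIT | VC [2]
  [8] addr=0x8 blk=2 s=0: VC-HIT | VC [14]
  [9] addr=0x13 blk=4 s=0: MISS | VC [14, 2]
  [10] addr=0xa blk=2 s=0: VC-HIT | VC [14, 4]

OUTCOME = VC-HIT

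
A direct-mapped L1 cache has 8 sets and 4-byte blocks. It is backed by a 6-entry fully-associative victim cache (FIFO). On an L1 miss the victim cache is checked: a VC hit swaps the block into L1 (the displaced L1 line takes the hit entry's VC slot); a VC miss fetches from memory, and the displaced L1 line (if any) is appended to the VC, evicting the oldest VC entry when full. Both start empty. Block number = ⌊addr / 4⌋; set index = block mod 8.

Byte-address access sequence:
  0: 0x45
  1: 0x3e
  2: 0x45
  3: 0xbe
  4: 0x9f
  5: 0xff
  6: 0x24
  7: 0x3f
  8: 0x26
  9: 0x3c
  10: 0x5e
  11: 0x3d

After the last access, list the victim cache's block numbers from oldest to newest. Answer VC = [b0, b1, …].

VC = [63, 47, 39, 17, 23]

0: 0x45 (blk 17, set 1) → MISS  vc=[]
1: 0x3e (blk 15, set 7) → MISS  vc=[]
2: 0x45 (blk 17, set 1) → L1-HIT  vc=[]
3: 0xbe (blk 47, set 7) → MISS  vc=[15]
4: 0x9f (blk 39, set 7) → MISS  vc=[15, 47]
5: 0xff (blk 63, set 7) → MISS  vc=[15, 47, 39]
6: 0x24 (blk 9, set 1) → MISS  vc=[15, 47, 39, 17]
7: 0x3f (blk 15, set 7) → VC-HIT  vc=[63, 47, 39, 17]
8: 0x26 (blk 9, set 1) → L1-HIT  vc=[63, 47, 39, 17]
9: 0x3c (blk 15, set 7) → L1-HIT  vc=[63, 47, 39, 17]
10: 0x5e (blk 23, set 7) → MISS  vc=[63, 47, 39, 17, 15]
11: 0x3d (blk 15, set 7) → VC-HIT  vc=[63, 47, 39, 17, 23]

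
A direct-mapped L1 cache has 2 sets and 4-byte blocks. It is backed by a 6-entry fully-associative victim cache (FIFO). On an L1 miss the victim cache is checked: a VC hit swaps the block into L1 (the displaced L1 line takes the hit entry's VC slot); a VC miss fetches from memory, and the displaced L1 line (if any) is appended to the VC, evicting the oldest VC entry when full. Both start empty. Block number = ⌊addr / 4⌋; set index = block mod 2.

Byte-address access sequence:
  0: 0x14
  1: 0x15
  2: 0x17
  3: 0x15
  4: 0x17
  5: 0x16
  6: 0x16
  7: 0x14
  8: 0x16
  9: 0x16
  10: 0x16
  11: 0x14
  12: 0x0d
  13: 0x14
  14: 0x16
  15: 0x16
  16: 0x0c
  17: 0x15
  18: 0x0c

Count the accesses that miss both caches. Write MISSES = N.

0: 0x14 (blk 5, set 1) → MISS  vc=[]
1: 0x15 (blk 5, set 1) → L1-HIT  vc=[]
2: 0x17 (blk 5, set 1) → L1-HIT  vc=[]
3: 0x15 (blk 5, set 1) → L1-HIT  vc=[]
4: 0x17 (blk 5, set 1) → L1-HIT  vc=[]
5: 0x16 (blk 5, set 1) → L1-HIT  vc=[]
6: 0x16 (blk 5, set 1) → L1-HIT  vc=[]
7: 0x14 (blk 5, set 1) → L1-HIT  vc=[]
8: 0x16 (blk 5, set 1) → L1-HIT  vc=[]
9: 0x16 (blk 5, set 1) → L1-HIT  vc=[]
10: 0x16 (blk 5, set 1) → L1-HIT  vc=[]
11: 0x14 (blk 5, set 1) → L1-HIT  vc=[]
12: 0xd (blk 3, set 1) → MISS  vc=[5]
13: 0x14 (blk 5, set 1) → VC-HIT  vc=[3]
14: 0x16 (blk 5, set 1) → L1-HIT  vc=[3]
15: 0x16 (blk 5, set 1) → L1-HIT  vc=[3]
16: 0xc (blk 3, set 1) → VC-HIT  vc=[5]
17: 0x15 (blk 5, set 1) → VC-HIT  vc=[3]
18: 0xc (blk 3, set 1) → VC-HIT  vc=[5]

MISSES = 2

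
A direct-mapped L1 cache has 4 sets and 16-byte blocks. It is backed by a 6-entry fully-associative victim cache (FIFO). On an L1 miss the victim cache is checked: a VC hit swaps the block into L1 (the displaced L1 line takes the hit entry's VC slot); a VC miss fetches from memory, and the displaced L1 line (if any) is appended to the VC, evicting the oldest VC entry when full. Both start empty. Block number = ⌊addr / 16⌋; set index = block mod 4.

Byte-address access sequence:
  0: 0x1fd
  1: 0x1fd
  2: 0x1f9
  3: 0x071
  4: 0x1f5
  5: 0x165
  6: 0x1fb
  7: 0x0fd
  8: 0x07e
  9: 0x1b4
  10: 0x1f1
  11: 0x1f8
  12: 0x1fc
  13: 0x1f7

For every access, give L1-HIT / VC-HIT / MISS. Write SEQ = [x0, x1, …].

  [0] addr=0x1fd blk=31 s=3: MISS | VC []
  [1] addr=0x1fd blk=31 s=3: L1-HIT | VC []
  [2] addr=0x1f9 blk=31 s=3: L1-HIT | VC []
  [3] addr=0x71 blk=7 s=3: MISS | VC [31]
  [4] addr=0x1f5 blk=31 s=3: VC-HIT | VC [7]
  [5] addr=0x165 blk=22 s=2: MISS | VC [7]
  [6] addr=0x1fb blk=31 s=3: L1-HIT | VC [7]
  [7] addr=0xfd blk=15 s=3: MISS | VC [7, 31]
  [8] addr=0x7e blk=7 s=3: VC-HIT | VC [15, 31]
  [9] addr=0x1b4 blk=27 s=3: MISS | VC [15, 31, 7]
  [10] addr=0x1f1 blk=31 s=3: VC-HIT | VC [15, 27, 7]
  [11] addr=0x1f8 blk=31 s=3: L1-HIT | VC [15, 27, 7]
  [12] addr=0x1fc blk=31 s=3: L1-HIT | VC [15, 27, 7]
  [13] addr=0x1f7 blk=31 s=3: L1-HIT | VC [15, 27, 7]

SEQ = [MISS, L1-HIT, L1-HIT, MISS, VC-HIT, MISS, L1-HIT, MISS, VC-HIT, MISS, VC-HIT, L1-HIT, L1-HIT, L1-HIT]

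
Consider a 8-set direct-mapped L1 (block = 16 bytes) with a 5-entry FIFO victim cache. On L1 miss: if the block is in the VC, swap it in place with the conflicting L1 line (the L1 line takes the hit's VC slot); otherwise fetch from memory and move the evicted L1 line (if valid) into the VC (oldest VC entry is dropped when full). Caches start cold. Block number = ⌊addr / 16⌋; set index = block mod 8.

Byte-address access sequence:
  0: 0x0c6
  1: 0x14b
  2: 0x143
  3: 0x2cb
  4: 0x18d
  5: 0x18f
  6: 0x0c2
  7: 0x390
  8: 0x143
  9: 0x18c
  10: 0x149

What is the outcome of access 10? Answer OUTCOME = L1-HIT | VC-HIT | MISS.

OUTCOME = L1-HIT

#0 0xc6→b12/s4 MISS; vc=[]
#1 0x14b→b20/s4 MISS; vc=[12]
#2 0x143→b20/s4 L1-HIT; vc=[12]
#3 0x2cb→b44/s4 MISS; vc=[12,20]
#4 0x18d→b24/s0 MISS; vc=[12,20]
#5 0x18f→b24/s0 L1-HIT; vc=[12,20]
#6 0xc2→b12/s4 VC-HIT; vc=[44,20]
#7 0x390→b57/s1 MISS; vc=[44,20]
#8 0x143→b20/s4 VC-HIT; vc=[44,12]
#9 0x18c→b24/s0 L1-HIT; vc=[44,12]
#10 0x149→b20/s4 L1-HIT; vc=[44,12]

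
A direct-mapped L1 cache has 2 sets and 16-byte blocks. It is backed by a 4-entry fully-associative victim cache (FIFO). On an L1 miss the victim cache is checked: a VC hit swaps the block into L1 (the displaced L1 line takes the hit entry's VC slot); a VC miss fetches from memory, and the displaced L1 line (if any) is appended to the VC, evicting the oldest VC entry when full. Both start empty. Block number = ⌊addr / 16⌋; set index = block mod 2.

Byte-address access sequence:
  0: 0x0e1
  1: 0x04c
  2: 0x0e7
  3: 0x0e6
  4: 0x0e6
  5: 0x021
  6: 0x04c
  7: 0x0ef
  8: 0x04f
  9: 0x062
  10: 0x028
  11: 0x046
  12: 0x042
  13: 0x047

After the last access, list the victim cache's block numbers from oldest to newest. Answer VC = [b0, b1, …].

VC = [6, 14, 2]

  [0] addr=0xe1 blk=14 s=0: MISS | VC []
  [1] addr=0x4c blk=4 s=0: MISS | VC [14]
  [2] addr=0xe7 blk=14 s=0: VC-HIT | VC [4]
  [3] addr=0xe6 blk=14 s=0: L1-HIT | VC [4]
  [4] addr=0xe6 blk=14 s=0: L1-HIT | VC [4]
  [5] addr=0x21 blk=2 s=0: MISS | VC [4, 14]
  [6] addr=0x4c blk=4 s=0: VC-HIT | VC [2, 14]
  [7] addr=0xef blk=14 s=0: VC-HIT | VC [2, 4]
  [8] addr=0x4f blk=4 s=0: VC-HIT | VC [2, 14]
  [9] addr=0x62 blk=6 s=0: MISS | VC [2, 14, 4]
  [10] addr=0x28 blk=2 s=0: VC-HIT | VC [6, 14, 4]
  [11] addr=0x46 blk=4 s=0: VC-HIT | VC [6, 14, 2]
  [12] addr=0x42 blk=4 s=0: L1-HIT | VC [6, 14, 2]
  [13] addr=0x47 blk=4 s=0: L1-HIT | VC [6, 14, 2]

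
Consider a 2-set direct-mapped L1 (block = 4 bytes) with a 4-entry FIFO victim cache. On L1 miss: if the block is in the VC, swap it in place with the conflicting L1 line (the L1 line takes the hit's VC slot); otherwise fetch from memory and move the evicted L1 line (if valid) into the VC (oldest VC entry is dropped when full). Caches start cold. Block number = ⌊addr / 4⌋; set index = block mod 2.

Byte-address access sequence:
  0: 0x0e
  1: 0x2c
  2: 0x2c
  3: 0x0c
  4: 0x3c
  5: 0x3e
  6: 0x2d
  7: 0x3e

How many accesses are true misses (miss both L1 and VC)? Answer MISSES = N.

  [0] addr=0xe blk=3 s=1: MISS | VC []
  [1] addr=0x2c blk=11 s=1: MISS | VC [3]
  [2] addr=0x2c blk=11 s=1: L1-HIT | VC [3]
  [3] addr=0xc blk=3 s=1: VC-HIT | VC [11]
  [4] addr=0x3c blk=15 s=1: MISS | VC [11, 3]
  [5] addr=0x3e blk=15 s=1: L1-HIT | VC [11, 3]
  [6] addr=0x2d blk=11 s=1: VC-HIT | VC [15, 3]
  [7] addr=0x3e blk=15 s=1: VC-HIT | VC [11, 3]

MISSES = 3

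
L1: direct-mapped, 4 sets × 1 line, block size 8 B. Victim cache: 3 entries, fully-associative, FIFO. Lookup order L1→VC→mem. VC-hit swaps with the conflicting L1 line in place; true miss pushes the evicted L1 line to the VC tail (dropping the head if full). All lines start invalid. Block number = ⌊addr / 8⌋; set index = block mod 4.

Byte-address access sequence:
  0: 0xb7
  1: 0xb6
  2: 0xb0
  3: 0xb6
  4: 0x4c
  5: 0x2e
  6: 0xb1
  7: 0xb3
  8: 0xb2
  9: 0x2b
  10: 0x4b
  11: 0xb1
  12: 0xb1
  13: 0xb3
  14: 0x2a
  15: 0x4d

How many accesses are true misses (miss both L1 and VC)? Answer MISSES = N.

MISSES = 3

#0 0xb7→b22/s2 MISS; vc=[]
#1 0xb6→b22/s2 L1-HIT; vc=[]
#2 0xb0→b22/s2 L1-HIT; vc=[]
#3 0xb6→b22/s2 L1-HIT; vc=[]
#4 0x4c→b9/s1 MISS; vc=[]
#5 0x2e→b5/s1 MISS; vc=[9]
#6 0xb1→b22/s2 L1-HIT; vc=[9]
#7 0xb3→b22/s2 L1-HIT; vc=[9]
#8 0xb2→b22/s2 L1-HIT; vc=[9]
#9 0x2b→b5/s1 L1-HIT; vc=[9]
#10 0x4b→b9/s1 VC-HIT; vc=[5]
#11 0xb1→b22/s2 L1-HIT; vc=[5]
#12 0xb1→b22/s2 L1-HIT; vc=[5]
#13 0xb3→b22/s2 L1-HIT; vc=[5]
#14 0x2a→b5/s1 VC-HIT; vc=[9]
#15 0x4d→b9/s1 VC-HIT; vc=[5]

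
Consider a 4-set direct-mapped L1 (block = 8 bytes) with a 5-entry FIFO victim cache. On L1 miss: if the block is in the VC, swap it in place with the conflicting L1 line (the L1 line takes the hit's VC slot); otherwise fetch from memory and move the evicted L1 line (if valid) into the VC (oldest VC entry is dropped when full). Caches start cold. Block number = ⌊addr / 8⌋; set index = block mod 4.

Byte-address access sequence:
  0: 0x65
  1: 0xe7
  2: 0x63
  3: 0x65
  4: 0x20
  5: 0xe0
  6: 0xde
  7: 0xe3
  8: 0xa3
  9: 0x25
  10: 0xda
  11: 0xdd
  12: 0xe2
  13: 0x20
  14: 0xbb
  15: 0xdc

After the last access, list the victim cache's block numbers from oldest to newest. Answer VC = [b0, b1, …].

  [0] addr=0x65 blk=12 s=0: MISS | VC []
  [1] addr=0xe7 blk=28 s=0: MISS | VC [12]
  [2] addr=0x63 blk=12 s=0: VC-HIT | VC [28]
  [3] addr=0x65 blk=12 s=0: L1-HIT | VC [28]
  [4] addr=0x20 blk=4 s=0: MISS | VC [28, 12]
  [5] addr=0xe0 blk=28 s=0: VC-HIT | VC [4, 12]
  [6] addr=0xde blk=27 s=3: MISS | VC [4, 12]
  [7] addr=0xe3 blk=28 s=0: L1-HIT | VC [4, 12]
  [8] addr=0xa3 blk=20 s=0: MISS | VC [4, 12, 28]
  [9] addr=0x25 blk=4 s=0: VC-HIT | VC [20, 12, 28]
  [10] addr=0xda blk=27 s=3: L1-HIT | VC [20, 12, 28]
  [11] addr=0xdd blk=27 s=3: L1-HIT | VC [20, 12, 28]
  [12] addr=0xe2 blk=28 s=0: VC-HIT | VC [20, 12, 4]
  [13] addr=0x20 blk=4 s=0: VC-HIT | VC [20, 12, 28]
  [14] addr=0xbb blk=23 s=3: MISS | VC [20, 12, 28, 27]
  [15] addr=0xdc blk=27 s=3: VC-HIT | VC [20, 12, 28, 23]

VC = [20, 12, 28, 23]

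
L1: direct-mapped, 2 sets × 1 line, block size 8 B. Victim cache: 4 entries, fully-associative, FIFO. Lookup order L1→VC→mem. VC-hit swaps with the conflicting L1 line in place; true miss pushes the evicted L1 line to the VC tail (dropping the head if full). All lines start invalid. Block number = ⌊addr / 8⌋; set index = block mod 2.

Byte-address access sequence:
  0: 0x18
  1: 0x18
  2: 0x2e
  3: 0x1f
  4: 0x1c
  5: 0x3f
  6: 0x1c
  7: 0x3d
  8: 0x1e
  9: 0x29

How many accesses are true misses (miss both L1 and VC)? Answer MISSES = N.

#0 0x18→b3/s1 MISS; vc=[]
#1 0x18→b3/s1 L1-HIT; vc=[]
#2 0x2e→b5/s1 MISS; vc=[3]
#3 0x1f→b3/s1 VC-HIT; vc=[5]
#4 0x1c→b3/s1 L1-HIT; vc=[5]
#5 0x3f→b7/s1 MISS; vc=[5,3]
#6 0x1c→b3/s1 VC-HIT; vc=[5,7]
#7 0x3d→b7/s1 VC-HIT; vc=[5,3]
#8 0x1e→b3/s1 VC-HIT; vc=[5,7]
#9 0x29→b5/s1 VC-HIT; vc=[3,7]

MISSES = 3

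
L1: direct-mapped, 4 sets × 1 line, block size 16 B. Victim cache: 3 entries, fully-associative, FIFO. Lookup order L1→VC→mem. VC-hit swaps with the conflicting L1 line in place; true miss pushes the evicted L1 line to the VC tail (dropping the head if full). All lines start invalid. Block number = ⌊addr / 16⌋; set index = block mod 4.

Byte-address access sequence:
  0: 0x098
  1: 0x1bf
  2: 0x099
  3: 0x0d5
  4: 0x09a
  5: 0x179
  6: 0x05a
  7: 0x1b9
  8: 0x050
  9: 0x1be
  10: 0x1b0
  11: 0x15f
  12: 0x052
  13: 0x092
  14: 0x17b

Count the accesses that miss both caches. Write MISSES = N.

MISSES = 6

  [0] addr=0x98 blk=9 s=1: MISS | VC []
  [1] addr=0x1bf blk=27 s=3: MISS | VC []
  [2] addr=0x99 blk=9 s=1: L1-HIT | VC []
  [3] addr=0xd5 blk=13 s=1: MISS | VC [9]
  [4] addr=0x9a blk=9 s=1: VC-HIT | VC [13]
  [5] addr=0x179 blk=23 s=3: MISS | VC [13, 27]
  [6] addr=0x5a blk=5 s=1: MISS | VC [13, 27, 9]
  [7] addr=0x1b9 blk=27 s=3: VC-HIT | VC [13, 23, 9]
  [8] addr=0x50 blk=5 s=1: L1-HIT | VC [13, 23, 9]
  [9] addr=0x1be blk=27 s=3: L1-HIT | VC [13, 23, 9]
  [10] addr=0x1b0 blk=27 s=3: L1-HIT | VC [13, 23, 9]
  [11] addr=0x15f blk=21 s=1: MISS | VC [23, 9, 5]
  [12] addr=0x52 blk=5 s=1: VC-HIT | VC [23, 9, 21]
  [13] addr=0x92 blk=9 s=1: VC-HIT | VC [23, 5, 21]
  [14] addr=0x17b blk=23 s=3: VC-HIT | VC [27, 5, 21]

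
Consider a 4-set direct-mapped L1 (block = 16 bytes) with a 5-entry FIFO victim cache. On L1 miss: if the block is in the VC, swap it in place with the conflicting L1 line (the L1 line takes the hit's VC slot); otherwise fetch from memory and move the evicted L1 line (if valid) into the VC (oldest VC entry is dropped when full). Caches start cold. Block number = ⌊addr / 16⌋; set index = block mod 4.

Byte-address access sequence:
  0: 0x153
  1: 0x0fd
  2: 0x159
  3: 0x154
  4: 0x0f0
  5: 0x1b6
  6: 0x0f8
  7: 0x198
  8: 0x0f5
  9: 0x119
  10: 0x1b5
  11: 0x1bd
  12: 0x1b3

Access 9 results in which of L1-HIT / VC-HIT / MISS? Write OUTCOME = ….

OUTCOME = MISS

#0 0x153→b21/s1 MISS; vc=[]
#1 0xfd→b15/s3 MISS; vc=[]
#2 0x159→b21/s1 L1-HIT; vc=[]
#3 0x154→b21/s1 L1-HIT; vc=[]
#4 0xf0→b15/s3 L1-HIT; vc=[]
#5 0x1b6→b27/s3 MISS; vc=[15]
#6 0xf8→b15/s3 VC-HIT; vc=[27]
#7 0x198→b25/s1 MISS; vc=[27,21]
#8 0xf5→b15/s3 L1-HIT; vc=[27,21]
#9 0x119→b17/s1 MISS; vc=[27,21,25]
#10 0x1b5→b27/s3 VC-HIT; vc=[15,21,25]
#11 0x1bd→b27/s3 L1-HIT; vc=[15,21,25]
#12 0x1b3→b27/s3 L1-HIT; vc=[15,21,25]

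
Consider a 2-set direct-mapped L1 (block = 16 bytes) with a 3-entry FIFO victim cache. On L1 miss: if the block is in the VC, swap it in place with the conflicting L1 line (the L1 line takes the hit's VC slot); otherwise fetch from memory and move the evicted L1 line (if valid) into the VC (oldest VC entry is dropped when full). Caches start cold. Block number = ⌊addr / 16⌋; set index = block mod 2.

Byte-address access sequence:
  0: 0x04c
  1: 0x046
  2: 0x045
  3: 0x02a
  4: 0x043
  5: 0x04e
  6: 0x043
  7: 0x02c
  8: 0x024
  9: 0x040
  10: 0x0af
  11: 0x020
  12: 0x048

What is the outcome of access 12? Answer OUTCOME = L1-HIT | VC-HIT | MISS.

OUTCOME = VC-HIT

0: 0x4c (blk 4, set 0) → MISS  vc=[]
1: 0x46 (blk 4, set 0) → L1-HIT  vc=[]
2: 0x45 (blk 4, set 0) → L1-HIT  vc=[]
3: 0x2a (blk 2, set 0) → MISS  vc=[4]
4: 0x43 (blk 4, set 0) → VC-HIT  vc=[2]
5: 0x4e (blk 4, set 0) → L1-HIT  vc=[2]
6: 0x43 (blk 4, set 0) → L1-HIT  vc=[2]
7: 0x2c (blk 2, set 0) → VC-HIT  vc=[4]
8: 0x24 (blk 2, set 0) → L1-HIT  vc=[4]
9: 0x40 (blk 4, set 0) → VC-HIT  vc=[2]
10: 0xaf (blk 10, set 0) → MISS  vc=[2, 4]
11: 0x20 (blk 2, set 0) → VC-HIT  vc=[10, 4]
12: 0x48 (blk 4, set 0) → VC-HIT  vc=[10, 2]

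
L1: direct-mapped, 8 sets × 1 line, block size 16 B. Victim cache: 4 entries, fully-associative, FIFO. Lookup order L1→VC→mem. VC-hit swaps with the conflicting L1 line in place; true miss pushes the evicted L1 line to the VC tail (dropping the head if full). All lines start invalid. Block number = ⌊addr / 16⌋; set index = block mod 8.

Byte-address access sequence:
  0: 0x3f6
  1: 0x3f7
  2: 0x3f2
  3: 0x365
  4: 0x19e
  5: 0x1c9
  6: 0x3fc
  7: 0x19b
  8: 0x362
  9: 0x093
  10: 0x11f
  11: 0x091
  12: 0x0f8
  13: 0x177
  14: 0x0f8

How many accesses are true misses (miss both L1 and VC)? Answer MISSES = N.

MISSES = 8

  [0] addr=0x3f6 blk=63 s=7: MISS | VC []
  [1] addr=0x3f7 blk=63 s=7: L1-HIT | VC []
  [2] addr=0x3f2 blk=63 s=7: L1-HIT | VC []
  [3] addr=0x365 blk=54 s=6: MISS | VC []
  [4] addr=0x19e blk=25 s=1: MISS | VC []
  [5] addr=0x1c9 blk=28 s=4: MISS | VC []
  [6] addr=0x3fc blk=63 s=7: L1-HIT | VC []
  [7] addr=0x19b blk=25 s=1: L1-HIT | VC []
  [8] addr=0x362 blk=54 s=6: L1-HIT | VC []
  [9] addr=0x93 blk=9 s=1: MISS | VC [25]
  [10] addr=0x11f blk=17 s=1: MISS | VC [25, 9]
  [11] addr=0x91 blk=9 s=1: VC-HIT | VC [25, 17]
  [12] addr=0xf8 blk=15 s=7: MISS | VC [25, 17, 63]
  [13] addr=0x177 blk=23 s=7: MISS | VC [25, 17, 63, 15]
  [14] addr=0xf8 blk=15 s=7: VC-HIT | VC [25, 17, 63, 23]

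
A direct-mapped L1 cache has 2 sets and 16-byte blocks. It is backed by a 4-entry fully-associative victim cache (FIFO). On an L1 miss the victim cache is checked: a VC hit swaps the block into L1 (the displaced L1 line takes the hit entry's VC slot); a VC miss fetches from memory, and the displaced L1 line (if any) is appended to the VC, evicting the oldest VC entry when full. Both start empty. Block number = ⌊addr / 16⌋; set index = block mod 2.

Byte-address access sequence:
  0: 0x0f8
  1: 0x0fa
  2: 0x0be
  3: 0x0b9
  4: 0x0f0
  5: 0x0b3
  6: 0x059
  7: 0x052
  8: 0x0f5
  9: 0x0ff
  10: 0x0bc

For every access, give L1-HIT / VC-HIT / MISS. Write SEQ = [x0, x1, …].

SEQ = [MISS, L1-HIT, MISS, L1-HIT, VC-HIT, VC-HIT, MISS, L1-HIT, VC-HIT, L1-HIT, VC-HIT]

#0 0xf8→b15/s1 MISS; vc=[]
#1 0xfa→b15/s1 L1-HIT; vc=[]
#2 0xbe→b11/s1 MISS; vc=[15]
#3 0xb9→b11/s1 L1-HIT; vc=[15]
#4 0xf0→b15/s1 VC-HIT; vc=[11]
#5 0xb3→b11/s1 VC-HIT; vc=[15]
#6 0x59→b5/s1 MISS; vc=[15,11]
#7 0x52→b5/s1 L1-HIT; vc=[15,11]
#8 0xf5→b15/s1 VC-HIT; vc=[5,11]
#9 0xff→b15/s1 L1-HIT; vc=[5,11]
#10 0xbc→b11/s1 VC-HIT; vc=[5,15]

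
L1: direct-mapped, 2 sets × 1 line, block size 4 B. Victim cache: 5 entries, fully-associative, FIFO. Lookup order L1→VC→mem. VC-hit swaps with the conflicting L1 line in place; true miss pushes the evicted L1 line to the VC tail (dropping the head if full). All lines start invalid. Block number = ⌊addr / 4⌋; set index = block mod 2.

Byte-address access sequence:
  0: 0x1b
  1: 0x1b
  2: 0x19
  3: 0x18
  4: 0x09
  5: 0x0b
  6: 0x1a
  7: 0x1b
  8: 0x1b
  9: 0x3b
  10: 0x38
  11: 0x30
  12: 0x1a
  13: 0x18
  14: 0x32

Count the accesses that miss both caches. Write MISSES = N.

  [0] addr=0x1b blk=6 s=0: MISS | VC []
  [1] addr=0x1b blk=6 s=0: L1-HIT | VC []
  [2] addr=0x19 blk=6 s=0: L1-HIT | VC []
  [3] addr=0x18 blk=6 s=0: L1-HIT | VC []
  [4] addr=0x9 blk=2 s=0: MISS | VC [6]
  [5] addr=0xb blk=2 s=0: L1-HIT | VC [6]
  [6] addr=0x1a blk=6 s=0: VC-HIT | VC [2]
  [7] addr=0x1b blk=6 s=0: L1-HIT | VC [2]
  [8] addr=0x1b blk=6 s=0: L1-HIT | VC [2]
  [9] addr=0x3b blk=14 s=0: MISS | VC [2, 6]
  [10] addr=0x38 blk=14 s=0: L1-HIT | VC [2, 6]
  [11] addr=0x30 blk=12 s=0: MISS | VC [2, 6, 14]
  [12] addr=0x1a blk=6 s=0: VC-HIT | VC [2, 12, 14]
  [13] addr=0x18 blk=6 s=0: L1-HIT | VC [2, 12, 14]
  [14] addr=0x32 blk=12 s=0: VC-HIT | VC [2, 6, 14]

MISSES = 4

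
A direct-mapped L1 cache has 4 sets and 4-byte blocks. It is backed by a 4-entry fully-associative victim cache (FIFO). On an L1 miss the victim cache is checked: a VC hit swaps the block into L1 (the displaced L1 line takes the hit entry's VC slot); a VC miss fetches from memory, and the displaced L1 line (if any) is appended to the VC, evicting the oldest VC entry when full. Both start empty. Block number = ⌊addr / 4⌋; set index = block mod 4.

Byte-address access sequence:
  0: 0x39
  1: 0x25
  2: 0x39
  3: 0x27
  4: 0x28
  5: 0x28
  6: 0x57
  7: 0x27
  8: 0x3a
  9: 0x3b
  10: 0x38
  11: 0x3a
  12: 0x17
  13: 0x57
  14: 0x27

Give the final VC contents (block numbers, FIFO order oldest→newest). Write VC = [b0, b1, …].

VC = [10, 5, 21]

  [0] addr=0x39 blk=14 s=2: MISS | VC []
  [1] addr=0x25 blk=9 s=1: MISS | VC []
  [2] addr=0x39 blk=14 s=2: L1-HIT | VC []
  [3] addr=0x27 blk=9 s=1: L1-HIT | VC []
  [4] addr=0x28 blk=10 s=2: MISS | VC [14]
  [5] addr=0x28 blk=10 s=2: L1-HIT | VC [14]
  [6] addr=0x57 blk=21 s=1: MISS | VC [14, 9]
  [7] addr=0x27 blk=9 s=1: VC-HIT | VC [14, 21]
  [8] addr=0x3a blk=14 s=2: VC-HIT | VC [10, 21]
  [9] addr=0x3b blk=14 s=2: L1-HIT | VC [10, 21]
  [10] addr=0x38 blk=14 s=2: L1-HIT | VC [10, 21]
  [11] addr=0x3a blk=14 s=2: L1-HIT | VC [10, 21]
  [12] addr=0x17 blk=5 s=1: MISS | VC [10, 21, 9]
  [13] addr=0x57 blk=21 s=1: VC-HIT | VC [10, 5, 9]
  [14] addr=0x27 blk=9 s=1: VC-HIT | VC [10, 5, 21]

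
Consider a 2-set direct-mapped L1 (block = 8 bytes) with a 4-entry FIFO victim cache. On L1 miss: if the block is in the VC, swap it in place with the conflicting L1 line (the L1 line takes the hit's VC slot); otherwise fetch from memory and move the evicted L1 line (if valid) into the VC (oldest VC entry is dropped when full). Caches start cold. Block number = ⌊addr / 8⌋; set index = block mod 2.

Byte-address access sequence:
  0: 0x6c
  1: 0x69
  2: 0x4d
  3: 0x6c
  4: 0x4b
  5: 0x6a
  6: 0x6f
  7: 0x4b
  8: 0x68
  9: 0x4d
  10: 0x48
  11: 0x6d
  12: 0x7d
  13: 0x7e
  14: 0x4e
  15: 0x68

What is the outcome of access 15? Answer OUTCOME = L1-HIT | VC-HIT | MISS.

0: 0x6c (blk 13, set 1) → MISS  vc=[]
1: 0x69 (blk 13, set 1) → L1-HIT  vc=[]
2: 0x4d (blk 9, set 1) → MISS  vc=[13]
3: 0x6c (blk 13, set 1) → VC-HIT  vc=[9]
4: 0x4b (blk 9, set 1) → VC-HIT  vc=[13]
5: 0x6a (blk 13, set 1) → VC-HIT  vc=[9]
6: 0x6f (blk 13, set 1) → L1-HIT  vc=[9]
7: 0x4b (blk 9, set 1) → VC-HIT  vc=[13]
8: 0x68 (blk 13, set 1) → VC-HIT  vc=[9]
9: 0x4d (blk 9, set 1) → VC-HIT  vc=[13]
10: 0x48 (blk 9, set 1) → L1-HIT  vc=[13]
11: 0x6d (blk 13, set 1) → VC-HIT  vc=[9]
12: 0x7d (blk 15, set 1) → MISS  vc=[9, 13]
13: 0x7e (blk 15, set 1) → L1-HIT  vc=[9, 13]
14: 0x4e (blk 9, set 1) → VC-HIT  vc=[15, 13]
15: 0x68 (blk 13, set 1) → VC-HIT  vc=[15, 9]

OUTCOME = VC-HIT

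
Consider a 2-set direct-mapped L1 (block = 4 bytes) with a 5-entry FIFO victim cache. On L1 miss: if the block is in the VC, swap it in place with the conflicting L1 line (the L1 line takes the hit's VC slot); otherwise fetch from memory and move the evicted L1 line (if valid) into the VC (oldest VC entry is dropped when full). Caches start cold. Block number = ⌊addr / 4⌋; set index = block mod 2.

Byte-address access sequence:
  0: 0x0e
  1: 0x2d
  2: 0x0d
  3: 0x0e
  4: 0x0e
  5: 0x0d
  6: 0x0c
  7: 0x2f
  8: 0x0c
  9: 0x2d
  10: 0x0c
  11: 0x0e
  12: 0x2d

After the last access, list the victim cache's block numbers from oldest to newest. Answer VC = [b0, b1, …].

0: 0xe (blk 3, set 1) → MISS  vc=[]
1: 0x2d (blk 11, set 1) → MISS  vc=[3]
2: 0xd (blk 3, set 1) → VC-HIT  vc=[11]
3: 0xe (blk 3, set 1) → L1-HIT  vc=[11]
4: 0xe (blk 3, set 1) → L1-HIT  vc=[11]
5: 0xd (blk 3, set 1) → L1-HIT  vc=[11]
6: 0xc (blk 3, set 1) → L1-HIT  vc=[11]
7: 0x2f (blk 11, set 1) → VC-HIT  vc=[3]
8: 0xc (blk 3, set 1) → VC-HIT  vc=[11]
9: 0x2d (blk 11, set 1) → VC-HIT  vc=[3]
10: 0xc (blk 3, set 1) → VC-HIT  vc=[11]
11: 0xe (blk 3, set 1) → L1-HIT  vc=[11]
12: 0x2d (blk 11, set 1) → VC-HIT  vc=[3]

VC = [3]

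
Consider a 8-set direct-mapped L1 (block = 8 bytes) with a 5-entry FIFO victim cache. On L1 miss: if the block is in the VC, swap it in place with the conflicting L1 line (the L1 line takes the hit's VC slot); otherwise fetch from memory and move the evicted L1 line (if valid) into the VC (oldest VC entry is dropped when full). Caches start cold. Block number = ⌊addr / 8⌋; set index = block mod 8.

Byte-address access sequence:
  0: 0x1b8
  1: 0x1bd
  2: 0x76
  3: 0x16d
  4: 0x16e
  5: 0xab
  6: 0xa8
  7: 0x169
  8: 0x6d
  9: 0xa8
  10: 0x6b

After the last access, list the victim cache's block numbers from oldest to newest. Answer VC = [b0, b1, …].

  [0] addr=0x1b8 blk=55 s=7: MISS | VC []
  [1] addr=0x1bd blk=55 s=7: L1-HIT | VC []
  [2] addr=0x76 blk=14 s=6: MISS | VC []
  [3] addr=0x16d blk=45 s=5: MISS | VC []
  [4] addr=0x16e blk=45 s=5: L1-HIT | VC []
  [5] addr=0xab blk=21 s=5: MISS | VC [45]
  [6] addr=0xa8 blk=21 s=5: L1-HIT | VC [45]
  [7] addr=0x169 blk=45 s=5: VC-HIT | VC [21]
  [8] addr=0x6d blk=13 s=5: MISS | VC [21, 45]
  [9] addr=0xa8 blk=21 s=5: VC-HIT | VC [13, 45]
  [10] addr=0x6b blk=13 s=5: VC-HIT | VC [21, 45]

VC = [21, 45]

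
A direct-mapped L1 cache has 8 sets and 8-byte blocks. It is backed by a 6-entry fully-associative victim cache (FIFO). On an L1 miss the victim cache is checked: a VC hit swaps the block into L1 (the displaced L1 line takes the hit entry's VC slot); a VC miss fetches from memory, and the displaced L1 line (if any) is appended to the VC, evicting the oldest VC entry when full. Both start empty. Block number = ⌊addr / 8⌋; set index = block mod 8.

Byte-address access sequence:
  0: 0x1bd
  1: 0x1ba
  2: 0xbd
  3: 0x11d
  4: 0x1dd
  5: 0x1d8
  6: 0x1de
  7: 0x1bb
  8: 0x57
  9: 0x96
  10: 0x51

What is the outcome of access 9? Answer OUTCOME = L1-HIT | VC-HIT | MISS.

OUTCOME = MISS

  [0] addr=0x1bd blk=55 s=7: MISS | VC []
  [1] addr=0x1ba blk=55 s=7: L1-HIT | VC []
  [2] addr=0xbd blk=23 s=7: MISS | VC [55]
  [3] addr=0x11d blk=35 s=3: MISS | VC [55]
  [4] addr=0x1dd blk=59 s=3: MISS | VC [55, 35]
  [5] addr=0x1d8 blk=59 s=3: L1-HIT | VC [55, 35]
  [6] addr=0x1de blk=59 s=3: L1-HIT | VC [55, 35]
  [7] addr=0x1bb blk=55 s=7: VC-HIT | VC [23, 35]
  [8] addr=0x57 blk=10 s=2: MISS | VC [23, 35]
  [9] addr=0x96 blk=18 s=2: MISS | VC [23, 35, 10]
  [10] addr=0x51 blk=10 s=2: VC-HIT | VC [23, 35, 18]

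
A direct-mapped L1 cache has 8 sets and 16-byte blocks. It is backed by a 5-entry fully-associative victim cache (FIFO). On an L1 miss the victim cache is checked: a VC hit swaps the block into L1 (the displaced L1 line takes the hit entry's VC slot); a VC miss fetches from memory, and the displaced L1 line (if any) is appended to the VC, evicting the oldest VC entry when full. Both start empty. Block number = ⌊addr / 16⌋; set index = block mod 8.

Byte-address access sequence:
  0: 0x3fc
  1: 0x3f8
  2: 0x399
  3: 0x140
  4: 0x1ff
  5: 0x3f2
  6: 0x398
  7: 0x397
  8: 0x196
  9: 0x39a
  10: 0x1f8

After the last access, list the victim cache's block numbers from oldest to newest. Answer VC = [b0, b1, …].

VC = [63, 25]

0: 0x3fc (blk 63, set 7) → MISS  vc=[]
1: 0x3f8 (blk 63, set 7) → L1-HIT  vc=[]
2: 0x399 (blk 57, set 1) → MISS  vc=[]
3: 0x140 (blk 20, set 4) → MISS  vc=[]
4: 0x1ff (blk 31, set 7) → MISS  vc=[63]
5: 0x3f2 (blk 63, set 7) → VC-HIT  vc=[31]
6: 0x398 (blk 57, set 1) → L1-HIT  vc=[31]
7: 0x397 (blk 57, set 1) → L1-HIT  vc=[31]
8: 0x196 (blk 25, set 1) → MISS  vc=[31, 57]
9: 0x39a (blk 57, set 1) → VC-HIT  vc=[31, 25]
10: 0x1f8 (blk 31, set 7) → VC-HIT  vc=[63, 25]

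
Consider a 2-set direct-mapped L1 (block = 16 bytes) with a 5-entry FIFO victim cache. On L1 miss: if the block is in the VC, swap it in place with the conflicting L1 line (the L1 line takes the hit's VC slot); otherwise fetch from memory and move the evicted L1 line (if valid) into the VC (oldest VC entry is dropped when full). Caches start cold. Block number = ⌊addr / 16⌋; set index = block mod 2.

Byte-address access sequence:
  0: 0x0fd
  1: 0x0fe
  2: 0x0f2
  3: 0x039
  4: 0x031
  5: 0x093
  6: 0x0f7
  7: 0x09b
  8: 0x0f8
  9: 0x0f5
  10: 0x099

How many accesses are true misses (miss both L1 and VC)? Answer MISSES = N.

  [0] addr=0xfd blk=15 s=1: MISS | VC []
  [1] addr=0xfe blk=15 s=1: L1-HIT | VC []
  [2] addr=0xf2 blk=15 s=1: L1-HIT | VC []
  [3] addr=0x39 blk=3 s=1: MISS | VC [15]
  [4] addr=0x31 blk=3 s=1: L1-HIT | VC [15]
  [5] addr=0x93 blk=9 s=1: MISS | VC [15, 3]
  [6] addr=0xf7 blk=15 s=1: VC-HIT | VC [9, 3]
  [7] addr=0x9b blk=9 s=1: VC-HIT | VC [15, 3]
  [8] addr=0xf8 blk=15 s=1: VC-HIT | VC [9, 3]
  [9] addr=0xf5 blk=15 s=1: L1-HIT | VC [9, 3]
  [10] addr=0x99 blk=9 s=1: VC-HIT | VC [15, 3]

MISSES = 3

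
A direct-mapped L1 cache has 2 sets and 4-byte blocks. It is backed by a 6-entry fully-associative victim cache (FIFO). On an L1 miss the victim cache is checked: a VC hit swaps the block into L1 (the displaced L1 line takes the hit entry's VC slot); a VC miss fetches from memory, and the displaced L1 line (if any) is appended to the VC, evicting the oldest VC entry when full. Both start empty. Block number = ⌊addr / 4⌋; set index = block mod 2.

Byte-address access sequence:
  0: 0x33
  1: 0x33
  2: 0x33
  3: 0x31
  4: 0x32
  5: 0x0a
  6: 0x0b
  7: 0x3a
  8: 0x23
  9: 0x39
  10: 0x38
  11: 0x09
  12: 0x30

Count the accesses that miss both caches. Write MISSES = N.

#0 0x33→b12/s0 MISS; vc=[]
#1 0x33→b12/s0 L1-HIT; vc=[]
#2 0x33→b12/s0 L1-HIT; vc=[]
#3 0x31→b12/s0 L1-HIT; vc=[]
#4 0x32→b12/s0 L1-HIT; vc=[]
#5 0xa→b2/s0 MISS; vc=[12]
#6 0xb→b2/s0 L1-HIT; vc=[12]
#7 0x3a→b14/s0 MISS; vc=[12,2]
#8 0x23→b8/s0 MISS; vc=[12,2,14]
#9 0x39→b14/s0 VC-HIT; vc=[12,2,8]
#10 0x38→b14/s0 L1-HIT; vc=[12,2,8]
#11 0x9→b2/s0 VC-HIT; vc=[12,14,8]
#12 0x30→b12/s0 VC-HIT; vc=[2,14,8]

MISSES = 4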